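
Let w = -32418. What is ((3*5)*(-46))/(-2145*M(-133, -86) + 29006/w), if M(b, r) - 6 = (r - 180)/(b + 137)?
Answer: -22368420/4206935899 ≈ -0.0053170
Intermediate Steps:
M(b, r) = 6 + (-180 + r)/(137 + b) (M(b, r) = 6 + (r - 180)/(b + 137) = 6 + (-180 + r)/(137 + b))
((3*5)*(-46))/(-2145*M(-133, -86) + 29006/w) = ((3*5)*(-46))/(-2145*(642 - 86 + 6*(-133))/(137 - 133) + 29006/(-32418)) = (15*(-46))/(-2145*(642 - 86 - 798)/4 + 29006*(-1/32418)) = -690/(-2145*(¼)*(-242) - 14503/16209) = -690/(-2145/(1/(-121/2)) - 14503/16209) = -690/(-2145/(-2/121) - 14503/16209) = -690/(-2145*(-121/2) - 14503/16209) = -690/(259545/2 - 14503/16209) = -690/4206935899/32418 = -690*32418/4206935899 = -22368420/4206935899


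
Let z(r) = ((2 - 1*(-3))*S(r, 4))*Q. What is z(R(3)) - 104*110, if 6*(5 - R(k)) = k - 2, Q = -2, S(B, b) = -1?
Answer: -11430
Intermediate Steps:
R(k) = 16/3 - k/6 (R(k) = 5 - (k - 2)/6 = 5 - (-2 + k)/6 = 5 + (⅓ - k/6) = 16/3 - k/6)
z(r) = 10 (z(r) = ((2 - 1*(-3))*(-1))*(-2) = ((2 + 3)*(-1))*(-2) = (5*(-1))*(-2) = -5*(-2) = 10)
z(R(3)) - 104*110 = 10 - 104*110 = 10 - 11440 = -11430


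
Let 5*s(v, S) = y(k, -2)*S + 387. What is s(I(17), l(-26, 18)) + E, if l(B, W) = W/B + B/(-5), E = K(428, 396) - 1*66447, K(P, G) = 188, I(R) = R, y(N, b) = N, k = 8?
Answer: -21506676/325 ≈ -66174.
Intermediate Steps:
E = -66259 (E = 188 - 1*66447 = 188 - 66447 = -66259)
l(B, W) = -B/5 + W/B (l(B, W) = W/B + B*(-⅕) = W/B - B/5 = -B/5 + W/B)
s(v, S) = 387/5 + 8*S/5 (s(v, S) = (8*S + 387)/5 = (387 + 8*S)/5 = 387/5 + 8*S/5)
s(I(17), l(-26, 18)) + E = (387/5 + 8*(-⅕*(-26) + 18/(-26))/5) - 66259 = (387/5 + 8*(26/5 + 18*(-1/26))/5) - 66259 = (387/5 + 8*(26/5 - 9/13)/5) - 66259 = (387/5 + (8/5)*(293/65)) - 66259 = (387/5 + 2344/325) - 66259 = 27499/325 - 66259 = -21506676/325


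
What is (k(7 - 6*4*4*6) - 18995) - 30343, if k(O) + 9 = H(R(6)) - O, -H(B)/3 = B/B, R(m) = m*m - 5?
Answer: -48781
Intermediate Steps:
R(m) = -5 + m² (R(m) = m² - 5 = -5 + m²)
H(B) = -3 (H(B) = -3*B/B = -3*1 = -3)
k(O) = -12 - O (k(O) = -9 + (-3 - O) = -12 - O)
(k(7 - 6*4*4*6) - 18995) - 30343 = ((-12 - (7 - 6*4*4*6)) - 18995) - 30343 = ((-12 - (7 - 96*6)) - 18995) - 30343 = ((-12 - (7 - 6*96)) - 18995) - 30343 = ((-12 - (7 - 576)) - 18995) - 30343 = ((-12 - 1*(-569)) - 18995) - 30343 = ((-12 + 569) - 18995) - 30343 = (557 - 18995) - 30343 = -18438 - 30343 = -48781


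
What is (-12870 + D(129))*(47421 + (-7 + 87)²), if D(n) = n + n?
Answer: -678790452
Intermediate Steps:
D(n) = 2*n
(-12870 + D(129))*(47421 + (-7 + 87)²) = (-12870 + 2*129)*(47421 + (-7 + 87)²) = (-12870 + 258)*(47421 + 80²) = -12612*(47421 + 6400) = -12612*53821 = -678790452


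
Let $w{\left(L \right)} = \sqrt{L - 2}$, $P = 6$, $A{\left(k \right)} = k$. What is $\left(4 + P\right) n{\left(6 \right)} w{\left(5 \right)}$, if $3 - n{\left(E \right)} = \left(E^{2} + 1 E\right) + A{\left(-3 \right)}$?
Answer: $- 360 \sqrt{3} \approx -623.54$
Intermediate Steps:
$n{\left(E \right)} = 6 - E - E^{2}$ ($n{\left(E \right)} = 3 - \left(\left(E^{2} + 1 E\right) - 3\right) = 3 - \left(\left(E^{2} + E\right) - 3\right) = 3 - \left(\left(E + E^{2}\right) - 3\right) = 3 - \left(-3 + E + E^{2}\right) = 6 - E - E^{2}$)
$w{\left(L \right)} = \sqrt{-2 + L}$
$\left(4 + P\right) n{\left(6 \right)} w{\left(5 \right)} = \left(4 + 6\right) \left(6 - 6 - 6^{2}\right) \sqrt{-2 + 5} = 10 \left(6 - 6 - 36\right) \sqrt{3} = 10 \left(- 36 \sqrt{3}\right) = - 360 \sqrt{3}$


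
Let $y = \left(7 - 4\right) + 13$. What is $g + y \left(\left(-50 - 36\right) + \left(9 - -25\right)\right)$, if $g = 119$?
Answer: $-713$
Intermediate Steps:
$y = 16$ ($y = 3 + 13 = 16$)
$g + y \left(\left(-50 - 36\right) + \left(9 - -25\right)\right) = 119 + 16 \left(\left(-50 - 36\right) + \left(9 - -25\right)\right) = 119 + 16 \left(-86 + \left(9 + 25\right)\right) = 119 + 16 \left(-86 + 34\right) = 119 + 16 \left(-52\right) = 119 - 832 = -713$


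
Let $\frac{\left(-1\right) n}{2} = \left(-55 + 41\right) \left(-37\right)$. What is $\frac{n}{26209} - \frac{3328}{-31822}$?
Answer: $\frac{27127980}{417011399} \approx 0.065053$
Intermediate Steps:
$n = -1036$ ($n = - 2 \left(-55 + 41\right) \left(-37\right) = - 2 \left(\left(-14\right) \left(-37\right)\right) = \left(-2\right) 518 = -1036$)
$\frac{n}{26209} - \frac{3328}{-31822} = - \frac{1036}{26209} - \frac{3328}{-31822} = \left(-1036\right) \frac{1}{26209} - - \frac{1664}{15911} = - \frac{1036}{26209} + \frac{1664}{15911} = \frac{27127980}{417011399}$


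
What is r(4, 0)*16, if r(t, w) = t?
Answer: 64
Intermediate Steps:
r(4, 0)*16 = 4*16 = 64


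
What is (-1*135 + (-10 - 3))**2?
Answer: 21904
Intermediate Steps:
(-1*135 + (-10 - 3))**2 = (-135 - 13)**2 = (-148)**2 = 21904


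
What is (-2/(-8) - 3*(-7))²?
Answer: 7225/16 ≈ 451.56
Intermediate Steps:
(-2/(-8) - 3*(-7))² = (-2*(-⅛) + 21)² = (¼ + 21)² = (85/4)² = 7225/16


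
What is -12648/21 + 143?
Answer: -3215/7 ≈ -459.29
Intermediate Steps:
-12648/21 + 143 = -136*31/7 + 143 = -4216/7 + 143 = -3215/7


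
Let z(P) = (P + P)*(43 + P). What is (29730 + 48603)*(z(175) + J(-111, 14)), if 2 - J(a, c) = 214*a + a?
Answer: 7846381611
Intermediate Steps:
J(a, c) = 2 - 215*a (J(a, c) = 2 - (214*a + a) = 2 - 215*a)
z(P) = 2*P*(43 + P) (z(P) = (2*P)*(43 + P) = 2*P*(43 + P))
(29730 + 48603)*(z(175) + J(-111, 14)) = (29730 + 48603)*(2*175*(43 + 175) + (2 - 215*(-111))) = 78333*(2*175*218 + (2 + 23865)) = 78333*(76300 + 23867) = 78333*100167 = 7846381611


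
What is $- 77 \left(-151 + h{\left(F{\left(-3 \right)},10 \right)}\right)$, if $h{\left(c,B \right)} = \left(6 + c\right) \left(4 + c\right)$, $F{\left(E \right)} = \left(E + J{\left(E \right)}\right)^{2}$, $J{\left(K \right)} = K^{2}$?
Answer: $-117733$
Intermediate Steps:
$F{\left(E \right)} = \left(E + E^{2}\right)^{2}$
$h{\left(c,B \right)} = \left(4 + c\right) \left(6 + c\right)$
$- 77 \left(-151 + h{\left(F{\left(-3 \right)},10 \right)}\right) = - 77 \left(-151 + \left(24 + \left(\left(-3\right)^{2} \left(1 - 3\right)^{2}\right)^{2} + 10 \left(-3\right)^{2} \left(1 - 3\right)^{2}\right)\right) = - 77 \left(-151 + \left(24 + \left(9 \left(-2\right)^{2}\right)^{2} + 10 \cdot 9 \left(-2\right)^{2}\right)\right) = - 77 \left(-151 + \left(24 + \left(9 \cdot 4\right)^{2} + 10 \cdot 9 \cdot 4\right)\right) = - 77 \left(-151 + \left(24 + 36^{2} + 10 \cdot 36\right)\right) = - 77 \left(-151 + \left(24 + 1296 + 360\right)\right) = - 77 \left(-151 + 1680\right) = \left(-77\right) 1529 = -117733$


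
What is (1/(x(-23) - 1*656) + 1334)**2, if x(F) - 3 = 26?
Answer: 699593397889/393129 ≈ 1.7796e+6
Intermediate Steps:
x(F) = 29 (x(F) = 3 + 26 = 29)
(1/(x(-23) - 1*656) + 1334)**2 = (1/(29 - 1*656) + 1334)**2 = (1/(29 - 656) + 1334)**2 = (1/(-627) + 1334)**2 = (-1/627 + 1334)**2 = (836417/627)**2 = 699593397889/393129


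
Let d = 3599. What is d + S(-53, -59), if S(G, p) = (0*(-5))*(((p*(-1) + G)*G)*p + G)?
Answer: 3599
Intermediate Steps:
S(G, p) = 0 (S(G, p) = 0*(((-p + G)*G)*p + G) = 0*(((G - p)*G)*p + G) = 0*((G*(G - p))*p + G) = 0*(G*p*(G - p) + G) = 0*(G + G*p*(G - p)) = 0)
d + S(-53, -59) = 3599 + 0 = 3599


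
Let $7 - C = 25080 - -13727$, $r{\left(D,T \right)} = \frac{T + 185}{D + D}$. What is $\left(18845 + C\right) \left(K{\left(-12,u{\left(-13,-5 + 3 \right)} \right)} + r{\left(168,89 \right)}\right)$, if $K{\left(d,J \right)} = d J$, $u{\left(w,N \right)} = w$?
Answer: $- \frac{525714475}{168} \approx -3.1293 \cdot 10^{6}$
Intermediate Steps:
$r{\left(D,T \right)} = \frac{185 + T}{2 D}$
$C = -38800$ ($C = 7 - \left(25080 - -13727\right) = 7 - \left(25080 + 13727\right) = 7 - 38807 = -38800$)
$K{\left(d,J \right)} = J d$
$\left(18845 + C\right) \left(K{\left(-12,u{\left(-13,-5 + 3 \right)} \right)} + r{\left(168,89 \right)}\right) = \left(18845 - 38800\right) \left(\left(-13\right) \left(-12\right) + \frac{185 + 89}{2 \cdot 168}\right) = - 19955 \left(156 + \frac{1}{2} \cdot \frac{1}{168} \cdot 274\right) = - 19955 \left(156 + \frac{137}{168}\right) = \left(-19955\right) \frac{26345}{168} = - \frac{525714475}{168}$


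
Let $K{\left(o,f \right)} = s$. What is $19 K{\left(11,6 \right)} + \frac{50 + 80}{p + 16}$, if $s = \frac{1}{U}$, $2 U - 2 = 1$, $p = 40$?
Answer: $\frac{1259}{84} \approx 14.988$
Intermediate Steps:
$U = \frac{3}{2}$ ($U = 1 + \frac{1}{2} \cdot 1 = 1 + \frac{1}{2} = \frac{3}{2} \approx 1.5$)
$s = \frac{2}{3}$ ($s = \frac{1}{\frac{3}{2}} = \frac{2}{3} \approx 0.66667$)
$K{\left(o,f \right)} = \frac{2}{3}$
$19 K{\left(11,6 \right)} + \frac{50 + 80}{p + 16} = 19 \cdot \frac{2}{3} + \frac{50 + 80}{40 + 16} = \frac{38}{3} + \frac{130}{56} = \frac{38}{3} + 130 \cdot \frac{1}{56} = \frac{38}{3} + \frac{65}{28} = \frac{1259}{84}$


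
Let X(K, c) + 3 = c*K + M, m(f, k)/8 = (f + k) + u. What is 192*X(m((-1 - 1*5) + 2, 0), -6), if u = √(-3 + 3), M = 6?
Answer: 37440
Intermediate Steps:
u = 0 (u = √0 = 0)
m(f, k) = 8*f + 8*k (m(f, k) = 8*((f + k) + 0) = 8*(f + k) = 8*f + 8*k)
X(K, c) = 3 + K*c (X(K, c) = -3 + (c*K + 6) = -3 + (K*c + 6) = -3 + (6 + K*c) = 3 + K*c)
192*X(m((-1 - 1*5) + 2, 0), -6) = 192*(3 + (8*((-1 - 1*5) + 2) + 8*0)*(-6)) = 192*(3 + (8*((-1 - 5) + 2) + 0)*(-6)) = 192*(3 + (8*(-6 + 2) + 0)*(-6)) = 192*(3 + (8*(-4) + 0)*(-6)) = 192*(3 + (-32 + 0)*(-6)) = 192*(3 - 32*(-6)) = 192*(3 + 192) = 192*195 = 37440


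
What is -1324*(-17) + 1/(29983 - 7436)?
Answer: 507487877/22547 ≈ 22508.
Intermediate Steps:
-1324*(-17) + 1/(29983 - 7436) = 22508 + 1/22547 = 507487877/22547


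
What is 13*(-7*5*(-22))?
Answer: 10010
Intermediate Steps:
13*(-7*5*(-22)) = 13*(-35*(-22)) = 13*770 = 10010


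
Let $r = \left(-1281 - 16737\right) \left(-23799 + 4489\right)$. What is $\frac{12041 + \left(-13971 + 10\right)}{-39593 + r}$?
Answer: $- \frac{1920}{347887987} \approx -5.519 \cdot 10^{-6}$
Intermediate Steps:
$r = 347927580$ ($r = \left(-18018\right) \left(-19310\right) = 347927580$)
$\frac{12041 + \left(-13971 + 10\right)}{-39593 + r} = \frac{12041 + \left(-13971 + 10\right)}{-39593 + 347927580} = \frac{12041 - 13961}{347887987} = \left(-1920\right) \frac{1}{347887987} = - \frac{1920}{347887987}$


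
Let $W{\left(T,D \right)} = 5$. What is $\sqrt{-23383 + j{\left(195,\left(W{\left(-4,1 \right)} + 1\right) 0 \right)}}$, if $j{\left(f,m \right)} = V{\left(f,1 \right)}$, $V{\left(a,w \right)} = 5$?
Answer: $i \sqrt{23378} \approx 152.9 i$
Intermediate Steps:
$j{\left(f,m \right)} = 5$
$\sqrt{-23383 + j{\left(195,\left(W{\left(-4,1 \right)} + 1\right) 0 \right)}} = \sqrt{-23383 + 5} = \sqrt{-23378} = i \sqrt{23378}$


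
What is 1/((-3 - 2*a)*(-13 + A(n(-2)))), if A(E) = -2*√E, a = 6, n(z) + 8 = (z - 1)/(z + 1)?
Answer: 13/2835 - 2*I*√5/2835 ≈ 0.0045855 - 0.0015775*I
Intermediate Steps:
n(z) = -8 + (-1 + z)/(1 + z) (n(z) = -8 + (z - 1)/(z + 1) = -8 + (-1 + z)/(1 + z))
1/((-3 - 2*a)*(-13 + A(n(-2)))) = 1/((-3 - 2*6)*(-13 - 2*I*√(-9 - 7*(-2)))) = 1/((-3 - 12)*(-13 - 2*I*√(-9 + 14))) = 1/(-15*(-13 - 2*I*√5)) = 1/(195 + 30*I*√5)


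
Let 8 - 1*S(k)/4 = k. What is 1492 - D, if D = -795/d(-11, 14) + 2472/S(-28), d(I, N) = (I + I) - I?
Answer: 92569/66 ≈ 1402.6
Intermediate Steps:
S(k) = 32 - 4*k
d(I, N) = I (d(I, N) = 2*I - I = I)
D = 5903/66 (D = -795/(-11) + 2472/(32 - 4*(-28)) = -795*(-1/11) + 2472/(32 + 112) = 795/11 + 2472/144 = 795/11 + 2472*(1/144) = 795/11 + 103/6 = 5903/66 ≈ 89.439)
1492 - D = 1492 - 1*5903/66 = 1492 - 5903/66 = 92569/66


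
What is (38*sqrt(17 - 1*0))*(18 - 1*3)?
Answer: 570*sqrt(17) ≈ 2350.2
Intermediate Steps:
(38*sqrt(17 - 1*0))*(18 - 1*3) = (38*sqrt(17 + 0))*(18 - 3) = (38*sqrt(17))*15 = 570*sqrt(17)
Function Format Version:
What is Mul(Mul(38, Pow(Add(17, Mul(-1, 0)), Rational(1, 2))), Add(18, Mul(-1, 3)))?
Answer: Mul(570, Pow(17, Rational(1, 2))) ≈ 2350.2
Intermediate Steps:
Mul(Mul(38, Pow(Add(17, Mul(-1, 0)), Rational(1, 2))), Add(18, Mul(-1, 3))) = Mul(Mul(38, Pow(Add(17, 0), Rational(1, 2))), Add(18, -3)) = Mul(Mul(38, Pow(17, Rational(1, 2))), 15) = Mul(570, Pow(17, Rational(1, 2)))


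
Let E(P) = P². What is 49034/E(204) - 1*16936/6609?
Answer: -63457145/45840024 ≈ -1.3843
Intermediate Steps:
49034/E(204) - 1*16936/6609 = 49034/(204²) - 1*16936/6609 = 49034/41616 - 16936*1/6609 = 49034*(1/41616) - 16936/6609 = 24517/20808 - 16936/6609 = -63457145/45840024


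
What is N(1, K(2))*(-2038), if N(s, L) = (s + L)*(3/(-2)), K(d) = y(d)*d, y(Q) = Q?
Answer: 15285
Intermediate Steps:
K(d) = d**2 (K(d) = d*d = d**2)
N(s, L) = -3*L/2 - 3*s/2 (N(s, L) = (L + s)*(3*(-1/2)) = (L + s)*(-3/2) = -3*L/2 - 3*s/2)
N(1, K(2))*(-2038) = (-3/2*2**2 - 3/2*1)*(-2038) = (-3/2*4 - 3/2)*(-2038) = (-6 - 3/2)*(-2038) = -15/2*(-2038) = 15285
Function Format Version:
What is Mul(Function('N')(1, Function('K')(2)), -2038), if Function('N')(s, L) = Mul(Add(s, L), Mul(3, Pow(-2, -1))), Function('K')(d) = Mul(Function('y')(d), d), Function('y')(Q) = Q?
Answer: 15285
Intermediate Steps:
Function('K')(d) = Pow(d, 2) (Function('K')(d) = Mul(d, d) = Pow(d, 2))
Function('N')(s, L) = Add(Mul(Rational(-3, 2), L), Mul(Rational(-3, 2), s)) (Function('N')(s, L) = Mul(Add(L, s), Mul(3, Rational(-1, 2))) = Mul(Add(L, s), Rational(-3, 2)) = Add(Mul(Rational(-3, 2), L), Mul(Rational(-3, 2), s)))
Mul(Function('N')(1, Function('K')(2)), -2038) = Mul(Add(Mul(Rational(-3, 2), Pow(2, 2)), Mul(Rational(-3, 2), 1)), -2038) = Mul(Add(Mul(Rational(-3, 2), 4), Rational(-3, 2)), -2038) = Mul(Add(-6, Rational(-3, 2)), -2038) = Mul(Rational(-15, 2), -2038) = 15285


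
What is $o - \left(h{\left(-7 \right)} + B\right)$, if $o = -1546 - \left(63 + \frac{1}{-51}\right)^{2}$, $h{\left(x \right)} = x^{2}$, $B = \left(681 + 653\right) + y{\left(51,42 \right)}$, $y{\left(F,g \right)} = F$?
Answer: $- \frac{18067924}{2601} \approx -6946.5$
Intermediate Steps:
$B = 1385$ ($B = \left(681 + 653\right) + 51 = 1334 + 51 = 1385$)
$o = - \frac{14338090}{2601}$ ($o = -1546 - \left(63 - \frac{1}{51}\right)^{2} = -1546 - \left(\frac{3212}{51}\right)^{2} = -1546 - \frac{10316944}{2601} = - \frac{14338090}{2601} \approx -5512.5$)
$o - \left(h{\left(-7 \right)} + B\right) = - \frac{14338090}{2601} - \left(\left(-7\right)^{2} + 1385\right) = - \frac{14338090}{2601} - \left(49 + 1385\right) = - \frac{14338090}{2601} - 1434 = - \frac{18067924}{2601}$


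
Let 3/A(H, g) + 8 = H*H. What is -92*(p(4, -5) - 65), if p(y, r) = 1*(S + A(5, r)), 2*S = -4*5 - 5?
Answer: 120934/17 ≈ 7113.8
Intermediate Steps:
A(H, g) = 3/(-8 + H²) (A(H, g) = 3/(-8 + H*H) = 3/(-8 + H²))
S = -25/2 (S = (-4*5 - 5)/2 = (-20 - 5)/2 = (½)*(-25) = -25/2 ≈ -12.500)
p(y, r) = -419/34 (p(y, r) = 1*(-25/2 + 3/(-8 + 5²)) = 1*(-25/2 + 3/(-8 + 25)) = 1*(-25/2 + 3/17) = 1*(-419/34) = -419/34)
-92*(p(4, -5) - 65) = -92*(-419/34 - 65) = -92*(-2629/34) = 120934/17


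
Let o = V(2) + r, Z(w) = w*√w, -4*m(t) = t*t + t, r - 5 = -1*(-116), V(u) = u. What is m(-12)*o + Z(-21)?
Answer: -4059 - 21*I*√21 ≈ -4059.0 - 96.234*I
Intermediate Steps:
r = 121 (r = 5 - 1*(-116) = 5 + 116 = 121)
m(t) = -t/4 - t²/4 (m(t) = -(t*t + t)/4 = -(t² + t)/4 = -(t + t²)/4 = -t/4 - t²/4)
Z(w) = w^(3/2)
o = 123 (o = 2 + 121 = 123)
m(-12)*o + Z(-21) = -¼*(-12)*(1 - 12)*123 + (-21)^(3/2) = -¼*(-12)*(-11)*123 - 21*I*√21 = -33*123 - 21*I*√21 = -4059 - 21*I*√21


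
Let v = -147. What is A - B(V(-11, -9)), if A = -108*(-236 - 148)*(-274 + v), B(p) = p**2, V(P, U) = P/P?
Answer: -17459713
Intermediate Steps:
V(P, U) = 1
A = -17459712 (A = -108*(-236 - 148)*(-274 - 147) = -(-41472)*(-421) = -108*161664 = -17459712)
A - B(V(-11, -9)) = -17459712 - 1*1**2 = -17459712 - 1*1 = -17459712 - 1 = -17459713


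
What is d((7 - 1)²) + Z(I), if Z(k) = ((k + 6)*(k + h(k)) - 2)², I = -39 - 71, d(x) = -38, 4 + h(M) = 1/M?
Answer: 425132573534/3025 ≈ 1.4054e+8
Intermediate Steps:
h(M) = -4 + 1/M
I = -110
Z(k) = (-2 + (6 + k)*(-4 + k + 1/k))² (Z(k) = ((k + 6)*(k + (-4 + 1/k)) - 2)² = ((6 + k)*(-4 + k + 1/k) - 2)² = (-2 + (6 + k)*(-4 + k + 1/k))²)
d((7 - 1)²) + Z(I) = -38 + (-6 - 1*(-110)³ - 2*(-110)² + 25*(-110))²/(-110)² = -38 + (-6 - 1*(-1331000) - 2*12100 - 2750)²/12100 = -38 + (-6 + 1331000 - 24200 - 2750)²/12100 = -38 + (1/12100)*1304044² = -38 + (1/12100)*1700530753936 = -38 + 425132688484/3025 = 425132573534/3025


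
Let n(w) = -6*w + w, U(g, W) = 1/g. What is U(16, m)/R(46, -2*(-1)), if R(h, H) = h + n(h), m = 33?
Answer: -1/2944 ≈ -0.00033967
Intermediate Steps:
n(w) = -5*w
R(h, H) = -4*h (R(h, H) = h - 5*h = -4*h)
U(16, m)/R(46, -2*(-1)) = 1/(16*((-4*46))) = (1/16)/(-184) = (1/16)*(-1/184) = -1/2944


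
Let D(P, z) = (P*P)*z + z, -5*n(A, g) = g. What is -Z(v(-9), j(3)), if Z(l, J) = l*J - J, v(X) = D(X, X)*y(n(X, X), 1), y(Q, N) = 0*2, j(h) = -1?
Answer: -1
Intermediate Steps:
n(A, g) = -g/5
y(Q, N) = 0
D(P, z) = z + z*P**2 (D(P, z) = P**2*z + z = z*P**2 + z = z + z*P**2)
v(X) = 0 (v(X) = (X*(1 + X**2))*0 = 0)
Z(l, J) = -J + J*l (Z(l, J) = J*l - J = -J + J*l)
-Z(v(-9), j(3)) = -(-1)*(-1 + 0) = -(-1)*(-1) = -1*1 = -1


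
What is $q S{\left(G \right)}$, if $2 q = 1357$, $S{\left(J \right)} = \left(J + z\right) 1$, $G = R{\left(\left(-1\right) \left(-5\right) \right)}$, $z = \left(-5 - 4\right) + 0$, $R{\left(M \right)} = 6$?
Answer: $- \frac{4071}{2} \approx -2035.5$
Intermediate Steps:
$z = -9$ ($z = -9 + 0 = -9$)
$G = 6$
$S{\left(J \right)} = -9 + J$ ($S{\left(J \right)} = \left(J - 9\right) 1 = \left(-9 + J\right) 1 = -9 + J$)
$q = \frac{1357}{2}$ ($q = \frac{1}{2} \cdot 1357 = \frac{1357}{2} \approx 678.5$)
$q S{\left(G \right)} = \frac{1357 \left(-9 + 6\right)}{2} = \frac{1357}{2} \left(-3\right) = - \frac{4071}{2}$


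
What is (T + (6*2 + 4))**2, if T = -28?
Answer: 144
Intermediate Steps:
(T + (6*2 + 4))**2 = (-28 + (6*2 + 4))**2 = (-28 + (12 + 4))**2 = (-28 + 16)**2 = (-12)**2 = 144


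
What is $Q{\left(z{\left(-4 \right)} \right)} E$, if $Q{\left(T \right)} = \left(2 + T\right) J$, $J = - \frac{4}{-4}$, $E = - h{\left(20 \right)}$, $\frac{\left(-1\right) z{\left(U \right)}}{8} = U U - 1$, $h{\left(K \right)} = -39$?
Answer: $-4602$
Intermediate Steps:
$z{\left(U \right)} = 8 - 8 U^{2}$ ($z{\left(U \right)} = - 8 \left(U U - 1\right) = - 8 \left(U^{2} - 1\right) = - 8 \left(-1 + U^{2}\right) = 8 - 8 U^{2}$)
$E = 39$ ($E = \left(-1\right) \left(-39\right) = 39$)
$J = 1$ ($J = \left(-4\right) \left(- \frac{1}{4}\right) = 1$)
$Q{\left(T \right)} = 2 + T$ ($Q{\left(T \right)} = \left(2 + T\right) 1 = 2 + T$)
$Q{\left(z{\left(-4 \right)} \right)} E = \left(2 + \left(8 - 8 \left(-4\right)^{2}\right)\right) 39 = \left(2 + \left(8 - 128\right)\right) 39 = \left(2 - 120\right) 39 = \left(-118\right) 39 = -4602$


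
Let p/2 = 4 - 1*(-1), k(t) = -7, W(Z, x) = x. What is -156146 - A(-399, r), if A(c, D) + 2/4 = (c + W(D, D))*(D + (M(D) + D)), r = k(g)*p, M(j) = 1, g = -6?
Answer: -442673/2 ≈ -2.2134e+5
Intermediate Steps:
p = 10 (p = 2*(4 - 1*(-1)) = 2*(4 + 1) = 2*5 = 10)
r = -70 (r = -7*10 = -70)
A(c, D) = -½ + (1 + 2*D)*(D + c) (A(c, D) = -½ + (c + D)*(D + (1 + D)) = -½ + (D + c)*(1 + 2*D) = -½ + (1 + 2*D)*(D + c))
-156146 - A(-399, r) = -156146 - (-½ - 70 - 399 + 2*(-70)² + 2*(-70)*(-399)) = -156146 - (-½ - 70 - 399 + 2*4900 + 55860) = -156146 - (-½ - 70 - 399 + 9800 + 55860) = -156146 - 1*130381/2 = -156146 - 130381/2 = -442673/2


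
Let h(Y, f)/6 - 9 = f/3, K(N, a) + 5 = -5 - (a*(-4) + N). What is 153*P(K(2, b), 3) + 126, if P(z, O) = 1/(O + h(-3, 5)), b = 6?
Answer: 8595/67 ≈ 128.28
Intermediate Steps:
K(N, a) = -10 - N + 4*a (K(N, a) = -5 + (-5 - (a*(-4) + N)) = -5 + (-5 - (-4*a + N)) = -5 + (-5 - (N - 4*a)) = -5 + (-5 + (-N + 4*a)) = -5 + (-5 - N + 4*a) = -10 - N + 4*a)
h(Y, f) = 54 + 2*f (h(Y, f) = 54 + 6*(f/3) = 54 + 2*f)
P(z, O) = 1/(64 + O) (P(z, O) = 1/(O + (54 + 2*5)) = 1/(O + (54 + 10)) = 1/(O + 64) = 1/(64 + O))
153*P(K(2, b), 3) + 126 = 153/(64 + 3) + 126 = 153/67 + 126 = 8595/67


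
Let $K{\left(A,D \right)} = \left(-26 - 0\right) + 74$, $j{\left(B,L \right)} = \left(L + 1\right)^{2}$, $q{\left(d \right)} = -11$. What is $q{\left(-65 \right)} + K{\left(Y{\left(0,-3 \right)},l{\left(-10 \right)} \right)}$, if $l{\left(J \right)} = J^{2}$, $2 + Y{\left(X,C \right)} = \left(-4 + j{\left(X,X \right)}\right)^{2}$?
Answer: $37$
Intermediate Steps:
$j{\left(B,L \right)} = \left(1 + L\right)^{2}$
$Y{\left(X,C \right)} = -2 + \left(-4 + \left(1 + X\right)^{2}\right)^{2}$
$K{\left(A,D \right)} = 48$ ($K{\left(A,D \right)} = \left(-26 + 0\right) + 74 = -26 + 74 = 48$)
$q{\left(-65 \right)} + K{\left(Y{\left(0,-3 \right)},l{\left(-10 \right)} \right)} = -11 + 48 = 37$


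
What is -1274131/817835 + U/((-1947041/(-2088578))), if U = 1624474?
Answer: 2774781358727234249/1592358276235 ≈ 1.7426e+6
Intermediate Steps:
-1274131/817835 + U/((-1947041/(-2088578))) = -1274131/817835 + 1624474/((-1947041/(-2088578))) = -1274131*1/817835 + 1624474/((-1947041*(-1/2088578))) = -1274131/817835 + 1624474/(1947041/2088578) = -1274131/817835 + 1624474*(2088578/1947041) = -1274131/817835 + 3392840657972/1947041 = 2774781358727234249/1592358276235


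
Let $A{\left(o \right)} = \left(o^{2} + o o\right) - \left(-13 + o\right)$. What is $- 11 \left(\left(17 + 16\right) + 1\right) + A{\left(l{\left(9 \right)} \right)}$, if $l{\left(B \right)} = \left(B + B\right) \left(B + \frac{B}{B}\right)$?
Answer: $64259$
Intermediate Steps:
$l{\left(B \right)} = 2 B \left(1 + B\right)$ ($l{\left(B \right)} = 2 B \left(B + 1\right) = 2 B \left(1 + B\right)$)
$A{\left(o \right)} = 13 - o + 2 o^{2}$ ($A{\left(o \right)} = \left(o^{2} + o^{2}\right) - \left(-13 + o\right) = 2 o^{2} - \left(-13 + o\right) = 13 - o + 2 o^{2}$)
$- 11 \left(\left(17 + 16\right) + 1\right) + A{\left(l{\left(9 \right)} \right)} = - 11 \left(\left(17 + 16\right) + 1\right) + \left(13 - 2 \cdot 9 \left(1 + 9\right) + 2 \left(2 \cdot 9 \left(1 + 9\right)\right)^{2}\right) = - 11 \left(33 + 1\right) + \left(13 - 2 \cdot 9 \cdot 10 + 2 \left(2 \cdot 9 \cdot 10\right)^{2}\right) = \left(-11\right) 34 + \left(13 - 180 + 2 \cdot 180^{2}\right) = -374 + \left(13 - 180 + 2 \cdot 32400\right) = -374 + \left(13 - 180 + 64800\right) = -374 + 64633 = 64259$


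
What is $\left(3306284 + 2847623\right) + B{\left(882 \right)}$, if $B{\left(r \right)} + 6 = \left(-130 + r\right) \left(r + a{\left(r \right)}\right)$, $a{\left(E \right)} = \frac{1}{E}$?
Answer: $\frac{3006370141}{441} \approx 6.8172 \cdot 10^{6}$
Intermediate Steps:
$B{\left(r \right)} = -6 + \left(-130 + r\right) \left(r + \frac{1}{r}\right)$
$\left(3306284 + 2847623\right) + B{\left(882 \right)} = \left(3306284 + 2847623\right) - \left(114665 - 777924 + \frac{65}{441}\right) = 6153907 - - \frac{292497154}{441} = 6153907 + \frac{292497154}{441} = \frac{3006370141}{441}$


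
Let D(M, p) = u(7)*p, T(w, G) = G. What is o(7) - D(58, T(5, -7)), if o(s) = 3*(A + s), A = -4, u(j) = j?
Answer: 58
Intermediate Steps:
D(M, p) = 7*p
o(s) = -12 + 3*s (o(s) = 3*(-4 + s) = -12 + 3*s)
o(7) - D(58, T(5, -7)) = (-12 + 3*7) - 7*(-7) = (-12 + 21) - 1*(-49) = 9 + 49 = 58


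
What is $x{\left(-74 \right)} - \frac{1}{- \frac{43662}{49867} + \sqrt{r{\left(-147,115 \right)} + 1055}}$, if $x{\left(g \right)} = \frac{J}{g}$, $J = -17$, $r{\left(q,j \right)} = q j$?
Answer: $\frac{335119804636897}{1458406124413078} + \frac{12433588445 i \sqrt{634}}{39416381740894} \approx 0.22978 + 0.0079426 i$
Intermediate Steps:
$r{\left(q,j \right)} = j q$
$x{\left(g \right)} = - \frac{17}{g}$
$x{\left(-74 \right)} - \frac{1}{- \frac{43662}{49867} + \sqrt{r{\left(-147,115 \right)} + 1055}} = - \frac{17}{-74} - \frac{1}{- \frac{43662}{49867} + \sqrt{115 \left(-147\right) + 1055}} = \left(-17\right) \left(- \frac{1}{74}\right) - \frac{1}{\left(-43662\right) \frac{1}{49867} + \sqrt{-16905 + 1055}} = \frac{17}{74} - \frac{1}{- \frac{43662}{49867} + \sqrt{-15850}} = \frac{17}{74} - \frac{1}{- \frac{43662}{49867} + 5 i \sqrt{634}}$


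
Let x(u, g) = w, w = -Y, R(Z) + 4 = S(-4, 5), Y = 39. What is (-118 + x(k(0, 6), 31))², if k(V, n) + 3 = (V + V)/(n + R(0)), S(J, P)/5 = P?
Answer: 24649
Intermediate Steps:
S(J, P) = 5*P
R(Z) = 21 (R(Z) = -4 + 5*5 = -4 + 25 = 21)
k(V, n) = -3 + 2*V/(21 + n) (k(V, n) = -3 + (V + V)/(n + 21) = -3 + (2*V)/(21 + n) = -3 + 2*V/(21 + n))
w = -39 (w = -1*39 = -39)
x(u, g) = -39
(-118 + x(k(0, 6), 31))² = (-118 - 39)² = (-157)² = 24649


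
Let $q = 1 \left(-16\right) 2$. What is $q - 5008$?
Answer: $-5040$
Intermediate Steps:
$q = -32$ ($q = \left(-16\right) 2 = -32$)
$q - 5008 = -32 - 5008 = -5040$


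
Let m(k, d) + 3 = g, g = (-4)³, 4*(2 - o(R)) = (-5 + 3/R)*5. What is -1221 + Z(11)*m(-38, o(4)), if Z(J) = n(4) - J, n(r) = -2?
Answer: -350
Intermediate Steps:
o(R) = 33/4 - 15/(4*R) (o(R) = 2 - (-5 + 3/R)*5/4 = 2 - (-25 + 15/R)/4 = 2 + (25/4 - 15/(4*R)) = 33/4 - 15/(4*R))
Z(J) = -2 - J
g = -64
m(k, d) = -67 (m(k, d) = -3 - 64 = -67)
-1221 + Z(11)*m(-38, o(4)) = -1221 + (-2 - 1*11)*(-67) = -1221 + (-2 - 11)*(-67) = -1221 - 13*(-67) = -1221 + 871 = -350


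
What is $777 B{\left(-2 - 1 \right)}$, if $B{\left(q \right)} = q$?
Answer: $-2331$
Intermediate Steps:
$777 B{\left(-2 - 1 \right)} = 777 \left(-2 - 1\right) = 777 \left(-3\right) = -2331$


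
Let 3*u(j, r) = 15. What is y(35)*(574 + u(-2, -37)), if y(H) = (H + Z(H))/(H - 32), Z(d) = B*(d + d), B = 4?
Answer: 60795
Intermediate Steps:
Z(d) = 8*d (Z(d) = 4*(d + d) = 4*(2*d) = 8*d)
y(H) = 9*H/(-32 + H) (y(H) = (H + 8*H)/(H - 32) = (9*H)/(-32 + H) = 9*H/(-32 + H))
u(j, r) = 5 (u(j, r) = (⅓)*15 = 5)
y(35)*(574 + u(-2, -37)) = (9*35/(-32 + 35))*(574 + 5) = (9*35/3)*579 = (9*35*(⅓))*579 = 105*579 = 60795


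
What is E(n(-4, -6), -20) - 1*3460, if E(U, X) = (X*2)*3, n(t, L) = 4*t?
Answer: -3580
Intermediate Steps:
E(U, X) = 6*X (E(U, X) = (2*X)*3 = 6*X)
E(n(-4, -6), -20) - 1*3460 = 6*(-20) - 1*3460 = -120 - 3460 = -3580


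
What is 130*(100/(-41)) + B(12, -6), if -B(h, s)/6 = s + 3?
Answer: -12262/41 ≈ -299.07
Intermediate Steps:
B(h, s) = -18 - 6*s (B(h, s) = -6*(s + 3) = -6*(3 + s) = -18 - 6*s)
130*(100/(-41)) + B(12, -6) = 130*(100/(-41)) + (-18 - 6*(-6)) = 130*(100*(-1/41)) + (-18 + 36) = 130*(-100/41) + 18 = -13000/41 + 18 = -12262/41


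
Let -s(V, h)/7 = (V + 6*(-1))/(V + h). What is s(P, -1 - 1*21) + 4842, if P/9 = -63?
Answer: 2847927/589 ≈ 4835.2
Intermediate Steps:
P = -567 (P = 9*(-63) = -567)
s(V, h) = -7*(-6 + V)/(V + h) (s(V, h) = -7*(V + 6*(-1))/(V + h) = -7*(V - 6)/(V + h) = -7*(-6 + V)/(V + h))
s(P, -1 - 1*21) + 4842 = 7*(6 - 1*(-567))/(-567 + (-1 - 1*21)) + 4842 = 7*(6 + 567)/(-567 + (-1 - 21)) + 4842 = 7*573/(-567 - 22) + 4842 = 7*573/(-589) + 4842 = 7*(-1/589)*573 + 4842 = -4011/589 + 4842 = 2847927/589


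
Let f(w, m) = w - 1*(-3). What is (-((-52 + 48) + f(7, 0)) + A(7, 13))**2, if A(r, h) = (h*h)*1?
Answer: 26569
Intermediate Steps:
f(w, m) = 3 + w (f(w, m) = w + 3 = 3 + w)
A(r, h) = h**2 (A(r, h) = h**2*1 = h**2)
(-((-52 + 48) + f(7, 0)) + A(7, 13))**2 = (-((-52 + 48) + (3 + 7)) + 13**2)**2 = (-(-4 + 10) + 169)**2 = (-1*6 + 169)**2 = (-6 + 169)**2 = 163**2 = 26569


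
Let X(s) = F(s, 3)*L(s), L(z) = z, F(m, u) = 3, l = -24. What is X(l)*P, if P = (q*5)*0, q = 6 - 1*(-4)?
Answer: 0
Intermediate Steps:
q = 10 (q = 6 + 4 = 10)
P = 0 (P = (10*5)*0 = 50*0 = 0)
X(s) = 3*s
X(l)*P = (3*(-24))*0 = -72*0 = 0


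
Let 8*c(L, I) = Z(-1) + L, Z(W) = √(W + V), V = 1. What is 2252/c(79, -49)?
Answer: 18016/79 ≈ 228.05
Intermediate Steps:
Z(W) = √(1 + W) (Z(W) = √(W + 1) = √(1 + W))
c(L, I) = L/8 (c(L, I) = (√(1 - 1) + L)/8 = (√0 + L)/8 = (0 + L)/8 = L/8)
2252/c(79, -49) = 2252/(((⅛)*79)) = 2252/(79/8) = 2252*(8/79) = 18016/79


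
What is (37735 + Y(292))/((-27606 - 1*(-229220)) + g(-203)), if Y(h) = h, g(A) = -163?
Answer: 38027/201451 ≈ 0.18877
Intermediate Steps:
(37735 + Y(292))/((-27606 - 1*(-229220)) + g(-203)) = (37735 + 292)/((-27606 - 1*(-229220)) - 163) = 38027/((-27606 + 229220) - 163) = 38027/(201614 - 163) = 38027/201451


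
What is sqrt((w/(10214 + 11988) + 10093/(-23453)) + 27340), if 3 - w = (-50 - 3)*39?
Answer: sqrt(1853165334140603518946)/260351753 ≈ 165.35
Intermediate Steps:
w = 2070 (w = 3 - (-50 - 3)*39 = 3 - (-53)*39 = 3 - 1*(-2067) = 3 + 2067 = 2070)
sqrt((w/(10214 + 11988) + 10093/(-23453)) + 27340) = sqrt((2070/(10214 + 11988) + 10093/(-23453)) + 27340) = sqrt((2070/22202 + 10093*(-1/23453)) + 27340) = sqrt((2070*(1/22202) - 10093/23453) + 27340) = sqrt((1035/11101 - 10093/23453) + 27340) = sqrt(-87768538/260351753 + 27340) = sqrt(7117929158482/260351753) = sqrt(1853165334140603518946)/260351753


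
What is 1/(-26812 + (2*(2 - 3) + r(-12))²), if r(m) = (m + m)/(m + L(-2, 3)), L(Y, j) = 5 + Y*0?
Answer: -49/1313688 ≈ -3.7300e-5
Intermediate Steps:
L(Y, j) = 5 (L(Y, j) = 5 + 0 = 5)
r(m) = 2*m/(5 + m) (r(m) = (m + m)/(m + 5) = (2*m)/(5 + m) = 2*m/(5 + m))
1/(-26812 + (2*(2 - 3) + r(-12))²) = 1/(-26812 + (2*(2 - 3) + 2*(-12)/(5 - 12))²) = 1/(-26812 + (2*(-1) + 2*(-12)/(-7))²) = 1/(-26812 + (-2 + 2*(-12)*(-⅐))²) = 1/(-26812 + (-2 + 24/7)²) = 1/(-26812 + (10/7)²) = 1/(-26812 + 100/49) = 1/(-1313688/49) = -49/1313688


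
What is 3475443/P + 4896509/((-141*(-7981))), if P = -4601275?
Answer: 18619195456772/5177911384275 ≈ 3.5959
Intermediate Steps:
3475443/P + 4896509/((-141*(-7981))) = 3475443/(-4601275) + 4896509/((-141*(-7981))) = 3475443*(-1/4601275) + 4896509/1125321 = -3475443/4601275 + 4896509*(1/1125321) = -3475443/4601275 + 4896509/1125321 = 18619195456772/5177911384275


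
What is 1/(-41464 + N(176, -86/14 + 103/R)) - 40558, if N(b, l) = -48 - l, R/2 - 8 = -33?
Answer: -589158851932/14526329 ≈ -40558.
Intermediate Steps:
R = -50 (R = 16 + 2*(-33) = 16 - 66 = -50)
1/(-41464 + N(176, -86/14 + 103/R)) - 40558 = 1/(-41464 + (-48 - (-86/14 + 103/(-50)))) - 40558 = 1/(-41464 + (-48 - (-86*1/14 + 103*(-1/50)))) - 40558 = 1/(-41464 + (-48 - (-43/7 - 103/50))) - 40558 = 1/(-41464 + (-48 - 1*(-2871/350))) - 40558 = 1/(-41464 + (-48 + 2871/350)) - 40558 = 1/(-41464 - 13929/350) - 40558 = 1/(-14526329/350) - 40558 = -350/14526329 - 40558 = -589158851932/14526329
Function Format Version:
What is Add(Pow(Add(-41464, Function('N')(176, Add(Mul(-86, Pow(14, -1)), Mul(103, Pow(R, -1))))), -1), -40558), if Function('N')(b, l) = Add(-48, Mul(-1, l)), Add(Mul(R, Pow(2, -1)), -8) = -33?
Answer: Rational(-589158851932, 14526329) ≈ -40558.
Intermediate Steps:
R = -50 (R = Add(16, Mul(2, -33)) = Add(16, -66) = -50)
Add(Pow(Add(-41464, Function('N')(176, Add(Mul(-86, Pow(14, -1)), Mul(103, Pow(R, -1))))), -1), -40558) = Add(Pow(Add(-41464, Add(-48, Mul(-1, Add(Mul(-86, Pow(14, -1)), Mul(103, Pow(-50, -1)))))), -1), -40558) = Add(Pow(Add(-41464, Add(-48, Mul(-1, Add(Mul(-86, Rational(1, 14)), Mul(103, Rational(-1, 50)))))), -1), -40558) = Add(Pow(Add(-41464, Add(-48, Mul(-1, Add(Rational(-43, 7), Rational(-103, 50))))), -1), -40558) = Add(Pow(Add(-41464, Add(-48, Mul(-1, Rational(-2871, 350)))), -1), -40558) = Add(Pow(Add(-41464, Add(-48, Rational(2871, 350))), -1), -40558) = Add(Pow(Add(-41464, Rational(-13929, 350)), -1), -40558) = Add(Pow(Rational(-14526329, 350), -1), -40558) = Add(Rational(-350, 14526329), -40558) = Rational(-589158851932, 14526329)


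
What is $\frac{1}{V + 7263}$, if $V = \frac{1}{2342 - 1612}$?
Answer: $\frac{730}{5301991} \approx 0.00013768$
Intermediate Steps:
$V = \frac{1}{730} \approx 0.0013699$
$\frac{1}{V + 7263} = \frac{1}{\frac{1}{730} + 7263} = \frac{1}{\frac{5301991}{730}} = \frac{730}{5301991}$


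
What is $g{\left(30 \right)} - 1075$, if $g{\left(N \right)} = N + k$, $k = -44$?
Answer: $-1089$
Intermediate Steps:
$g{\left(N \right)} = -44 + N$ ($g{\left(N \right)} = N - 44 = -44 + N$)
$g{\left(30 \right)} - 1075 = \left(-44 + 30\right) - 1075 = -14 - 1075 = -1089$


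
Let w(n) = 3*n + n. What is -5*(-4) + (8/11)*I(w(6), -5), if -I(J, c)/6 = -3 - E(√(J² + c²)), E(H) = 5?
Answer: 604/11 ≈ 54.909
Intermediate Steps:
w(n) = 4*n
I(J, c) = 48 (I(J, c) = -6*(-3 - 1*5) = -6*(-3 - 5) = -6*(-8) = 48)
-5*(-4) + (8/11)*I(w(6), -5) = -5*(-4) + (8/11)*48 = 20 + (8*(1/11))*48 = 20 + (8/11)*48 = 20 + 384/11 = 604/11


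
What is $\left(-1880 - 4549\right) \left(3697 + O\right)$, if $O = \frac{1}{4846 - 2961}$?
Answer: $- \frac{44802710934}{1885} \approx -2.3768 \cdot 10^{7}$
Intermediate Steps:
$O = \frac{1}{1885} \approx 0.0005305$
$\left(-1880 - 4549\right) \left(3697 + O\right) = \left(-1880 - 4549\right) \left(3697 + \frac{1}{1885}\right) = \left(-6429\right) \frac{6968846}{1885} = - \frac{44802710934}{1885}$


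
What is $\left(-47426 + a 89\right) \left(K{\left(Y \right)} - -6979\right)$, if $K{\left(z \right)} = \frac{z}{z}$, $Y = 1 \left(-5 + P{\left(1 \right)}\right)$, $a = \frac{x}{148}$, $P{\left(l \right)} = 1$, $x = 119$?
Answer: $- \frac{12229757465}{37} \approx -3.3053 \cdot 10^{8}$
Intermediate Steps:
$a = \frac{119}{148} \approx 0.80405$
$Y = -4$ ($Y = 1 \left(-5 + 1\right) = 1 \left(-4\right) = -4$)
$K{\left(z \right)} = 1$
$\left(-47426 + a 89\right) \left(K{\left(Y \right)} - -6979\right) = \left(-47426 + \frac{119}{148} \cdot 89\right) \left(1 - -6979\right) = \left(-47426 + \frac{10591}{148}\right) \left(1 + \left(-1860 + 8839\right)\right) = - \frac{7008457 \left(1 + 6979\right)}{148} = \left(- \frac{7008457}{148}\right) 6980 = - \frac{12229757465}{37}$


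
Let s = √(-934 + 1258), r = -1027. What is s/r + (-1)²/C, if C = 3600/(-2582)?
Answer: -1358257/1848600 ≈ -0.73475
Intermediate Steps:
C = -1800/1291 (C = 3600*(-1/2582) = -1800/1291 ≈ -1.3943)
s = 18 (s = √324 = 18)
s/r + (-1)²/C = 18/(-1027) + (-1)²/(-1800/1291) = 18*(-1/1027) + 1*(-1291/1800) = -18/1027 - 1291/1800 = -1358257/1848600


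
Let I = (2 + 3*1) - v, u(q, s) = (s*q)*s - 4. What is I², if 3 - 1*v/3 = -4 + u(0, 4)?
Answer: 784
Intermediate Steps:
u(q, s) = -4 + q*s² (u(q, s) = (q*s)*s - 4 = q*s² - 4 = -4 + q*s²)
v = 33 (v = 9 - 3*(-4 + (-4 + 0*4²)) = 9 - 3*(-4 + (-4 + 0*16)) = 9 - 3*(-4 + (-4 + 0)) = 9 - 3*(-4 - 4) = 9 - 3*(-8) = 9 + 24 = 33)
I = -28 (I = (2 + 3*1) - 1*33 = (2 + 3) - 33 = 5 - 33 = -28)
I² = (-28)² = 784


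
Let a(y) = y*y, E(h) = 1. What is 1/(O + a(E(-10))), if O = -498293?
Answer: -1/498292 ≈ -2.0069e-6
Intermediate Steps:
a(y) = y²
1/(O + a(E(-10))) = 1/(-498293 + 1²) = 1/(-498293 + 1) = 1/(-498292) = -1/498292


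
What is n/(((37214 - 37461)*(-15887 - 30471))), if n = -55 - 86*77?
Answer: -6677/11450426 ≈ -0.00058312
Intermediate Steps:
n = -6677 (n = -55 - 6622 = -6677)
n/(((37214 - 37461)*(-15887 - 30471))) = -6677*1/((-15887 - 30471)*(37214 - 37461)) = -6677/((-247*(-46358))) = -6677/11450426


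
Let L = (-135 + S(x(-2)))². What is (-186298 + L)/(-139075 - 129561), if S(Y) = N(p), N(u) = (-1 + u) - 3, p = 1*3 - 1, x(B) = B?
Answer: 167529/268636 ≈ 0.62363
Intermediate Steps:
p = 2 (p = 3 - 1 = 2)
N(u) = -4 + u
S(Y) = -2 (S(Y) = -4 + 2 = -2)
L = 18769 (L = (-135 - 2)² = (-137)² = 18769)
(-186298 + L)/(-139075 - 129561) = (-186298 + 18769)/(-139075 - 129561) = -167529/(-268636) = -167529*(-1/268636) = 167529/268636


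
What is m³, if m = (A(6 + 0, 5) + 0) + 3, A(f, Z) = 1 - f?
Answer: -8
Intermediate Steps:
m = -2 (m = ((1 - (6 + 0)) + 0) + 3 = ((1 - 1*6) + 0) + 3 = ((1 - 6) + 0) + 3 = (-5 + 0) + 3 = -5 + 3 = -2)
m³ = (-2)³ = -8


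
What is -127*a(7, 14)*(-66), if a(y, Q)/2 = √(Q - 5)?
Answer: 50292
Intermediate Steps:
a(y, Q) = 2*√(-5 + Q) (a(y, Q) = 2*√(Q - 5) = 2*√(-5 + Q))
-127*a(7, 14)*(-66) = -254*√(-5 + 14)*(-66) = -254*√9*(-66) = -254*3*(-66) = -127*6*(-66) = -762*(-66) = 50292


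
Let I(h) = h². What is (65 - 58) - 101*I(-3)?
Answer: -902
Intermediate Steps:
(65 - 58) - 101*I(-3) = (65 - 58) - 101*(-3)² = 7 - 101*9 = 7 - 909 = -902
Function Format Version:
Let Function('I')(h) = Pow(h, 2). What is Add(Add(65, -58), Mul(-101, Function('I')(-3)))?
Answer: -902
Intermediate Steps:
Add(Add(65, -58), Mul(-101, Function('I')(-3))) = Add(Add(65, -58), Mul(-101, Pow(-3, 2))) = Add(7, Mul(-101, 9)) = Add(7, -909) = -902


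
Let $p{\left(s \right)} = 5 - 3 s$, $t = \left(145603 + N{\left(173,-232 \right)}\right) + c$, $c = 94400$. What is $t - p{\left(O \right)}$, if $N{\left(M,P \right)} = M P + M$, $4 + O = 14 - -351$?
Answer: $201118$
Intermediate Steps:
$O = 361$ ($O = -4 + \left(14 - -351\right) = -4 + \left(14 + 351\right) = -4 + 365 = 361$)
$N{\left(M,P \right)} = M + M P$
$t = 200040$ ($t = \left(145603 + 173 \left(1 - 232\right)\right) + 94400 = \left(145603 + 173 \left(-231\right)\right) + 94400 = \left(145603 - 39963\right) + 94400 = 105640 + 94400 = 200040$)
$t - p{\left(O \right)} = 200040 - \left(5 - 1083\right) = 200040 - -1078 = 200040 + 1078 = 201118$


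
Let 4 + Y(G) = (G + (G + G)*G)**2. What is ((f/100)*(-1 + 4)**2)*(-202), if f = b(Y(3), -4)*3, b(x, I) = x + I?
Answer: -1180791/50 ≈ -23616.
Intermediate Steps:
Y(G) = -4 + (G + 2*G**2)**2 (Y(G) = -4 + (G + (G + G)*G)**2 = -4 + (G + (2*G)*G)**2 = -4 + (G + 2*G**2)**2)
b(x, I) = I + x
f = 1299 (f = (-4 + (-4 + 3**2*(1 + 2*3)**2))*3 = (-4 + (-4 + 9*(1 + 6)**2))*3 = (-4 + (-4 + 9*7**2))*3 = (-4 + (-4 + 9*49))*3 = (-4 + (-4 + 441))*3 = (-4 + 437)*3 = 433*3 = 1299)
((f/100)*(-1 + 4)**2)*(-202) = ((1299/100)*(-1 + 4)**2)*(-202) = ((1299*(1/100))*3**2)*(-202) = ((1299/100)*9)*(-202) = (11691/100)*(-202) = -1180791/50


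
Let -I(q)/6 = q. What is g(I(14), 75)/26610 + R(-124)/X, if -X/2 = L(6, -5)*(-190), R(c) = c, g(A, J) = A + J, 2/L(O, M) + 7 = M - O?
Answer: 494889/168530 ≈ 2.9365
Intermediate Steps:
L(O, M) = 2/(-7 + M - O) (L(O, M) = 2/(-7 + (M - O)) = 2/(-7 + M - O))
I(q) = -6*q
X = -380/9 (X = -2*2/(-7 - 5 - 1*6)*(-190) = -2*2/(-7 - 5 - 6)*(-190) = -2*2/(-18)*(-190) = -2*2*(-1/18)*(-190) = -(-2)*(-190)/9 = -2*190/9 = -380/9 ≈ -42.222)
g(I(14), 75)/26610 + R(-124)/X = (-6*14 + 75)/26610 - 124/(-380/9) = (-84 + 75)*(1/26610) - 124*(-9/380) = -9*1/26610 + 279/95 = -3/8870 + 279/95 = 494889/168530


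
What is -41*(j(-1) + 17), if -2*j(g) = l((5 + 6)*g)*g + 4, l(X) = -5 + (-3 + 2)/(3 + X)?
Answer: -8241/16 ≈ -515.06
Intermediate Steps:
l(X) = -5 - 1/(3 + X)
j(g) = -2 - g*(-16 - 55*g)/(2*(3 + 11*g)) (j(g) = -(((-16 - 5*(5 + 6)*g)/(3 + (5 + 6)*g))*g + 4)/2 = -(((-16 - 55*g)/(3 + 11*g))*g + 4)/2 = -(g*(-16 - 55*g)/(3 + 11*g) + 4)/2 = -(4 + g*(-16 - 55*g)/(3 + 11*g))/2 = -2 - g*(-16 - 55*g)/(2*(3 + 11*g)))
-41*(j(-1) + 17) = -41*((-12 - 28*(-1) + 55*(-1)²)/(2*(3 + 11*(-1))) + 17) = -41*((-12 + 28 + 55*1)/(2*(3 - 11)) + 17) = -41*((½)*(-12 + 28 + 55)/(-8) + 17) = -41*((½)*(-⅛)*71 + 17) = -41*(-71/16 + 17) = -41*201/16 = -8241/16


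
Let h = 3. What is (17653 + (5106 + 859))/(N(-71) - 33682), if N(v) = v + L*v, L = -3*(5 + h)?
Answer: -23618/32049 ≈ -0.73693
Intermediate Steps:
L = -24 (L = -3*(5 + 3) = -3*8 = -24)
N(v) = -23*v (N(v) = v - 24*v = -23*v)
(17653 + (5106 + 859))/(N(-71) - 33682) = (17653 + (5106 + 859))/(-23*(-71) - 33682) = (17653 + 5965)/(1633 - 33682) = 23618/(-32049) = 23618*(-1/32049) = -23618/32049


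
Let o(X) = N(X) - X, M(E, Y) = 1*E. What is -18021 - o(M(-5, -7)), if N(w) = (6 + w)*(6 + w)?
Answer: -18027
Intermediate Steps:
N(w) = (6 + w)²
M(E, Y) = E
o(X) = (6 + X)² - X
-18021 - o(M(-5, -7)) = -18021 - ((6 - 5)² - 1*(-5)) = -18021 - (1² + 5) = -18021 - (1 + 5) = -18021 - 1*6 = -18021 - 6 = -18027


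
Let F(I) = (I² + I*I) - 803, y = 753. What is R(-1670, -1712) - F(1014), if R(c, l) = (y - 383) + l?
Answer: -2056931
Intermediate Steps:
R(c, l) = 370 + l (R(c, l) = (753 - 383) + l = 370 + l)
F(I) = -803 + 2*I² (F(I) = (I² + I²) - 803 = 2*I² - 803 = -803 + 2*I²)
R(-1670, -1712) - F(1014) = (370 - 1712) - (-803 + 2*1014²) = -1342 - (-803 + 2*1028196) = -1342 - (-803 + 2056392) = -1342 - 1*2055589 = -1342 - 2055589 = -2056931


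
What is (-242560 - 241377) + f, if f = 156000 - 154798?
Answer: -482735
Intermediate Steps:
f = 1202
(-242560 - 241377) + f = (-242560 - 241377) + 1202 = -483937 + 1202 = -482735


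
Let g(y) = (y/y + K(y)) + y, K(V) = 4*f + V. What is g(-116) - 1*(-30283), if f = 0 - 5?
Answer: 30032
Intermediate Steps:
f = -5
K(V) = -20 + V (K(V) = 4*(-5) + V = -20 + V)
g(y) = -19 + 2*y (g(y) = (y/y + (-20 + y)) + y = (1 + (-20 + y)) + y = (-19 + y) + y = -19 + 2*y)
g(-116) - 1*(-30283) = (-19 + 2*(-116)) - 1*(-30283) = (-19 - 232) + 30283 = -251 + 30283 = 30032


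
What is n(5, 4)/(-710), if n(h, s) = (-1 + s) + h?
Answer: -4/355 ≈ -0.011268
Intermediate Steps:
n(h, s) = -1 + h + s
n(5, 4)/(-710) = (-1 + 5 + 4)/(-710) = 8*(-1/710) = -4/355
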